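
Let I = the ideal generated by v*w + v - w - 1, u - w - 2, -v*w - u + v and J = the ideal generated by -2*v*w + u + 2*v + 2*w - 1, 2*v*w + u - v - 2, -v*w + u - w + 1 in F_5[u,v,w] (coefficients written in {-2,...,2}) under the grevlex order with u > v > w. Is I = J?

No, the ideals differ.

For a fixed monomial order, each ideal has a unique reduced Gröbner basis; comparing bases decides equality.
Buchberger on the first generating set:
f_1 = v*w + v - w - 1, LT = v*w.
f_2 = u - w - 2, LT = u.
f_3 = -v*w - u + v, LT = v*w.

S(f_1,f_2): leading monomials are coprime, so the S-polynomial reduces to 0 (Buchberger's first criterion).
S(f_1,f_3): lcm = v*w. S = -u + 2*v - w - 1.
  leading term u: subtract (-1)·f_2 from -u + 2*v - w - 1 → 2*v - 2*w + 2
  leading term v: no divisor's leading term divides it; move 2*v to the remainder.
  leading term w: no divisor's leading term divides it; move -2*w to the remainder.
  leading term 1: no divisor's leading term divides it; move 2 to the remainder.
  remainder 2*v - 2*w + 2 ≠ 0; add g_4 = 2*v - 2*w + 2 to the basis.

S(f_2,f_3): leading monomials are coprime, so the S-polynomial reduces to 0 (Buchberger's first criterion).
S(f_1,g_4): lcm = v*w. S = w**2 + v - 2*w - 1.
  leading term w**2: no divisor's leading term divides it; move w**2 to the remainder.
  leading term v: subtract (-2)·g_4 from v - 2*w - 1 → -w - 2
  leading term w: no divisor's leading term divides it; move -w to the remainder.
  leading term 1: no divisor's leading term divides it; move -2 to the remainder.
  remainder w**2 - w - 2 ≠ 0; add g_5 = w**2 - w - 2 to the basis.

S(f_2,g_4): leading monomials are coprime, so the S-polynomial reduces to 0 (Buchberger's first criterion).
S(f_3,g_4): lcm = v*w. S = w**2 + u - v - w.
  leading term w**2: subtract (1)·g_5 from w**2 + u - v - w → u - v + 2
  leading term u: subtract (1)·f_2 from u - v + 2 → -v + w - 1
  leading term v: subtract (2)·g_4 from -v + w - 1 → 0
  remainder 0.

S(f_1,g_5): lcm = v*w**2. S = 2*v*w - w**2 + 2*v - w.
  leading term v*w: subtract (2)·f_1 from 2*v*w - w**2 + 2*v - w → -w**2 + w + 2
  leading term w**2: subtract (-1)·g_5 from -w**2 + w + 2 → 0
  remainder 0.

S(f_2,g_5): leading monomials are coprime, so the S-polynomial reduces to 0 (Buchberger's first criterion).
S(f_3,g_5): lcm = v*w**2. S = u*w + 2*v.
  leading term u*w: subtract (w)·f_2 from u*w + 2*v → w**2 + 2*v + 2*w
  leading term w**2: subtract (1)·g_5 from w**2 + 2*v + 2*w → 2*v - 2*w + 2
  leading term v: subtract (1)·g_4 from 2*v - 2*w + 2 → 0
  remainder 0.

S(g_4,g_5): leading monomials are coprime, so the S-polynomial reduces to 0 (Buchberger's first criterion).
Every S-polynomial of the final basis reduces to 0, so we have a Gröbner basis.
Inter-reduce: drop elements whose leading term is divisible by another's, tail-reduce, and make monic.
Reduced Gröbner basis: {w**2 - w - 2, u - w - 2, v - w + 1}.

Buchberger on the second generating set:
h_1 = -2*v*w + u + 2*v + 2*w - 1, LT = v*w.
h_2 = 2*v*w + u - v - 2, LT = v*w.
h_3 = -v*w + u - w + 1, LT = v*w.

S(h_1,h_2): lcm = v*w. S = -u + 2*v - w - 1.
  leading term u: no divisor's leading term divides it; move -u to the remainder.
  leading term v: no divisor's leading term divides it; move 2*v to the remainder.
  leading term w: no divisor's leading term divides it; move -w to the remainder.
  leading term 1: no divisor's leading term divides it; move -1 to the remainder.
  remainder -u + 2*v - w - 1 ≠ 0; add k_4 = -u + 2*v - w - 1 to the basis.

S(h_1,h_3): lcm = v*w. S = -2*u - v - 2*w - 1.
  leading term u: subtract (2)·k_4 from -2*u - v - 2*w - 1 → 1
  leading term 1: no divisor's leading term divides it; move 1 to the remainder.
  remainder 1 ≠ 0; add k_5 = 1 to the basis.

S(h_2,h_3): lcm = v*w. S = -u + 2*v - w.
  leading term u: subtract (1)·k_4 from -u + 2*v - w → 1
  leading term 1: subtract (1)·k_5 from 1 → 0
  remainder 0.

S(h_1,k_4): leading monomials are coprime, so the S-polynomial reduces to 0 (Buchberger's first criterion).
S(h_2,k_4): leading monomials are coprime, so the S-polynomial reduces to 0 (Buchberger's first criterion).
S(h_3,k_4): leading monomials are coprime, so the S-polynomial reduces to 0 (Buchberger's first criterion).
S(h_1,k_5): leading monomials are coprime, so the S-polynomial reduces to 0 (Buchberger's first criterion).
S(h_2,k_5): leading monomials are coprime, so the S-polynomial reduces to 0 (Buchberger's first criterion).
S(h_3,k_5): leading monomials are coprime, so the S-polynomial reduces to 0 (Buchberger's first criterion).
S(k_4,k_5): leading monomials are coprime, so the S-polynomial reduces to 0 (Buchberger's first criterion).
Every S-polynomial of the final basis reduces to 0, so we have a Gröbner basis.
Inter-reduce: drop elements whose leading term is divisible by another's, tail-reduce, and make monic.
Reduced Gröbner basis: {1}.

The bases are distinct; the ideals are different.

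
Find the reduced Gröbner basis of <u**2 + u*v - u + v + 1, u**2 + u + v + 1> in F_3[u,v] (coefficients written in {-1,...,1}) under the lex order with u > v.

G = {u**2 + u + v + 1, u*v + u, v**2 - v + 1}

f_1 = u**2 + u*v - u + v + 1, LT = u**2.
f_2 = u**2 + u + v + 1, LT = u**2.

S(f_1,f_2): lcm = u**2. S = u*v + u.
  reduce S modulo (f_1, f_2):
  remainder u*v + u ≠ 0; add g_3 = u*v + u to the basis.

S(f_1,g_3): lcm = u**2*v. S = -u**2 + u*v**2 - u*v + v**2 + v.
  reduce S modulo (f_1, f_2, g_3):
  remainder v**2 - v + 1 ≠ 0; add g_4 = v**2 - v + 1 to the basis.

The other S-polynomials (S(f_2,g_3), S(f_1,g_4), S(f_2,g_4), S(g_3,g_4)) all reduce to 0 modulo the current basis, so we have a Gröbner basis.
Inter-reduce: drop elements whose leading term is divisible by another's, tail-reduce, and make monic.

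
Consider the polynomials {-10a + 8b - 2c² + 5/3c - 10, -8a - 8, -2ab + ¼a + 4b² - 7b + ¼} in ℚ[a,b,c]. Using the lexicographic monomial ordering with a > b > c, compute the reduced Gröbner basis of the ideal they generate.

G = {a + 1, b - ¼c² + 5/24c, c⁴ - 5/3c³ - 155/36c² + 25/6c}

Buchberger's algorithm terminates because the ascending chain of leading-term ideals stabilizes.

f_1 = -10a + 8b - 2c² + 5/3c - 10, LT = a.
f_2 = -8a - 8, LT = a.
f_3 = -2ab + ¼a + 4b² - 7b + ¼, LT = ab.

S(f_1,f_2): lcm = a. S = -⅘b + ⅕c² - ⅙c.
  leading term b: no divisor's leading term divides it; move -⅘b to the remainder.
  leading term c²: no divisor's leading term divides it; move ⅕c² to the remainder.
  leading term c: no divisor's leading term divides it; move -⅙c to the remainder.
  remainder -⅘b + ⅕c² - ⅙c ≠ 0; add g_4 = -⅘b + ⅕c² - ⅙c to the basis.

S(f_1,f_3): lcm = ab. S = ⅛a + 6/5b² + ⅕bc² - ⅙bc - 5/2b + ⅛.
  leading term a: subtract (-1/80)·f_1 from ⅛a + 6/5b² + ⅕bc² - ⅙bc - 5/2b + ⅛ → 6/5b² + ⅕bc² - ⅙bc - 12/5b - 1/40c² + 1/48c
  leading term b²: subtract (-3/2b)·g_4 from 6/5b² + ⅕bc² - ⅙bc - 12/5b - 1/40c² + 1/48c → ½bc² - 5/12bc - 12/5b - 1/40c² + 1/48c
  leading term bc²: subtract (-⅝c²)·g_4 from ½bc² - 5/12bc - 12/5b - 1/40c² + 1/48c → -5/12bc - 12/5b + ⅛c⁴ - 5/48c³ - 1/40c² + 1/48c
  leading term bc: subtract (25/48c)·g_4 from -5/12bc - 12/5b + ⅛c⁴ - 5/48c³ - 1/40c² + 1/48c → -12/5b + ⅛c⁴ - 5/24c³ + 89/1440c² + 1/48c
  leading term b: subtract (3)·g_4 from -12/5b + ⅛c⁴ - 5/24c³ + 89/1440c² + 1/48c → ⅛c⁴ - 5/24c³ - 155/288c² + 25/48c
  leading term c⁴: no divisor's leading term divides it; move ⅛c⁴ to the remainder.
  leading term c³: no divisor's leading term divides it; move -5/24c³ to the remainder.
  leading term c²: no divisor's leading term divides it; move -155/288c² to the remainder.
  leading term c: no divisor's leading term divides it; move 25/48c to the remainder.
  remainder ⅛c⁴ - 5/24c³ - 155/288c² + 25/48c ≠ 0; add g_5 = ⅛c⁴ - 5/24c³ - 155/288c² + 25/48c to the basis.

The other S-polynomials (S(f_2,f_3), S(f_1,g_4), S(f_2,g_4), S(f_3,g_4), S(f_1,g_5), S(f_2,g_5), S(f_3,g_5), S(g_4,g_5)) all reduce to 0 modulo the current basis, so we have a Gröbner basis.
Inter-reduce: drop elements whose leading term is divisible by another's, tail-reduce, and make monic.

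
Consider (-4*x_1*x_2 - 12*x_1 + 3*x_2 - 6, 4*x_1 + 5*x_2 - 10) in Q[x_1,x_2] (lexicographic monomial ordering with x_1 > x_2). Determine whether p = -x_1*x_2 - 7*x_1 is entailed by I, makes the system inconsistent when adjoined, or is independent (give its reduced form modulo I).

-x_1*x_2 - 7*x_1 is independent of I; its normal form modulo I is 17/4*x_2 - 17/2.

First compute the reduced Gröbner basis of I by Buchberger's algorithm.
f_1 = -4*x_1*x_2 - 12*x_1 + 3*x_2 - 6, LT = x_1*x_2.
f_2 = 4*x_1 + 5*x_2 - 10, LT = x_1.

S(f_1,f_2): lcm = x_1*x_2. S = 3*x_1 - 5/4*x_2**2 + 7/4*x_2 + 3/2.
  leading term x_1: subtract (3/4)·f_2 from 3*x_1 - 5/4*x_2**2 + 7/4*x_2 + 3/2 → -5/4*x_2**2 - 2*x_2 + 9
  leading term x_2**2: no divisor's leading term divides it; move -5/4*x_2**2 to the remainder.
  leading term x_2: no divisor's leading term divides it; move -2*x_2 to the remainder.
  leading term 1: no divisor's leading term divides it; move 9 to the remainder.
  remainder -5/4*x_2**2 - 2*x_2 + 9 ≠ 0; add h_3 = -5/4*x_2**2 - 2*x_2 + 9 to the basis.

The other S-polynomials (S(f_1,h_3), S(f_2,h_3)) all reduce to 0 modulo the current basis, so we have a Gröbner basis.
Inter-reduce: drop elements whose leading term is divisible by another's, tail-reduce, and make monic.
Reduced Gröbner basis: {x_1 + 5/4*x_2 - 5/2, x_2**2 + 8/5*x_2 - 36/5}.
Label its elements g_1 = x_1 + 5/4*x_2 - 5/2, g_2 = x_2**2 + 8/5*x_2 - 36/5.

Reduce p = -x_1*x_2 - 7*x_1 modulo G:
  leading term x_1*x_2: subtract (-x_2)·g_1 from -x_1*x_2 - 7*x_1 → -7*x_1 + 5/4*x_2**2 - 5/2*x_2
  leading term x_1: subtract (-7)·g_1 from -7*x_1 + 5/4*x_2**2 - 5/2*x_2 → 5/4*x_2**2 + 25/4*x_2 - 35/2
  leading term x_2**2: subtract (5/4)·g_2 from 5/4*x_2**2 + 25/4*x_2 - 35/2 → 17/4*x_2 - 17/2
  leading term x_2: no divisor's leading term divides it; move 17/4*x_2 to the remainder.
  leading term 1: no divisor's leading term divides it; move -17/2 to the remainder.
  normal form = 17/4*x_2 - 17/2.
The normal form is nonzero, so p ∉ I. Since p minus its normal form lies in I, I + (p) = I + (r) where r = 17/4*x_2 - 17/2; decide whether this ideal is the whole ring.
Run Buchberger on G together with r (pairs among the g_i already reduce to 0 since G is a Gröbner basis):
g_1 = x_1 + 5/4*x_2 - 5/2, LT = x_1.
g_2 = x_2**2 + 8/5*x_2 - 36/5, LT = x_2**2.
r = 17/4*x_2 - 17/2, LT = x_2.

The S-polynomials (S(g_1,g_2), S(g_1,r), S(g_2,r)) all reduce to 0 modulo the current basis, so we have a Gröbner basis.
Inter-reduce: drop elements whose leading term is divisible by another's, tail-reduce, and make monic.
Reduced Gröbner basis: {x_1, x_2 - 2}.
The reduced Gröbner basis of I + (p) is {x_1, x_2 - 2} ≠ {1}, a proper ideal, so the enlarged system stays consistent: p is independent of I, with normal form 17/4*x_2 - 17/2.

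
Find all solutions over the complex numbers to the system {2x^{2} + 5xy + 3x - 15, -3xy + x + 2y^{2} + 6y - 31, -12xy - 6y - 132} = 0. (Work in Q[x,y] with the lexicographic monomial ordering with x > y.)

{(5, -2)}

Compute a lex Gröbner basis by Buchberger's algorithm.
f_1 = 2x^{2} + 5xy + 3x - 15, LT = x^{2}.
f_2 = -3xy + x + 2y^{2} + 6y - 31, LT = xy.
f_3 = -12xy - 6y - 132, LT = xy.

S(f_1,f_2): lcm = x^{2}y. S = \tfrac{1}{3}x^{2} + \tfrac{19}{6}xy^{2} + \tfrac{7}{2}xy - \tfrac{31}{3}x - \tfrac{15}{2}y.
  reduce S modulo (f_1, f_2, f_3):
  remainder -\tfrac{259}{27}x + \tfrac{19}{9}y^{3} + \tfrac{238}{27}y^{2} - \tfrac{295}{9}y - \tfrac{971}{27} ≠ 0; add h_4 = -\tfrac{259}{27}x + \tfrac{19}{9}y^{3} + \tfrac{238}{27}y^{2} - \tfrac{295}{9}y - \tfrac{971}{27} to the basis.

S(f_1,f_3): lcm = x^{2}y. S = \tfrac{5}{2}xy^{2} + xy - 11x - \tfrac{15}{2}y.
  reduce S modulo (f_1, f_2, f_3, h_4):
  remainder -\tfrac{321}{518}y^{3} - \tfrac{123}{37}y^{2} + \tfrac{3021}{518}y + \tfrac{5181}{259} ≠ 0; add h_5 = -\tfrac{321}{518}y^{3} - \tfrac{123}{37}y^{2} + \tfrac{3021}{518}y + \tfrac{5181}{259} to the basis.

S(f_2,f_3): lcm = xy. S = -\tfrac{1}{3}x - \tfrac{2}{3}y^{2} - \tfrac{5}{2}y - \tfrac{2}{3}.
  reduce S modulo (f_1, f_2, f_3, h_4, h_5):
  remainder -\tfrac{62}{107}y^{2} - \tfrac{439}{214}y - \tfrac{191}{107} ≠ 0; add h_6 = -\tfrac{62}{107}y^{2} - \tfrac{439}{214}y - \tfrac{191}{107} to the basis.

S(f_1,h_4): lcm = x^{2}. S = \tfrac{57}{259}xy^{3} + \tfrac{34}{37}xy^{2} - \tfrac{475}{518}xy - \tfrac{1165}{518}x - \tfrac{15}{2}.
  reduce S modulo (f_1, f_2, f_3, h_4, h_5, h_6):
  remainder \tfrac{2625}{3317}y + \tfrac{5250}{3317} ≠ 0; add h_7 = \tfrac{2625}{3317}y + \tfrac{5250}{3317} to the basis.

The other S-polynomials (S(f_2,h_4), S(f_3,h_4), S(f_1,h_5), S(f_2,h_5), S(f_3,h_5), S(h_4,h_5), S(f_1,h_6), S(f_2,h_6), S(f_3,h_6), S(h_4,h_6), S(h_5,h_6), S(f_1,h_7), S(f_2,h_7), S(f_3,h_7), S(h_4,h_7), S(h_5,h_7), S(h_6,h_7)) all reduce to 0 modulo the current basis, so we have a Gröbner basis.
Inter-reduce: drop elements whose leading term is divisible by another's, tail-reduce, and make monic.
Reduced Gröbner basis: {x - 5, y + 2}.

The lex basis is triangular: the last element involves only y. Solving y + 2 = 0 gives y ∈ {-2}; substituting each value into the earlier elements determines the remaining variables.
  y = -2: the earlier basis element becomes x - 5 = 0, giving x = 5 — point (5, -2).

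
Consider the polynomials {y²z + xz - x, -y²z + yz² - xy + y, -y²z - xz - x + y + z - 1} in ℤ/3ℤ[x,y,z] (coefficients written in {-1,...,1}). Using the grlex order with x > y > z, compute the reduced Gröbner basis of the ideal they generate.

G = {z⁴ + z³ - yz - z² + z + 1, y³ + z³ + y² + yz + z² - y + z, y²z - yz - z² + y - z - 1, yz² + y² - z² + y - z - 1, x + y + z - 1}

f_1 = y²z + xz - x, LT = y²z.
f_2 = -y²z + yz² - xy + y, LT = y²z.
f_3 = -y²z - xz - x + y + z - 1, LT = y²z.

S(f_1,f_2): lcm = y²z. S = yz² - xy + xz - x + y.
  leading term yz²: no divisor's leading term divides it; move yz² to the remainder.
  leading term xy: no divisor's leading term divides it; move -xy to the remainder.
  leading term xz: no divisor's leading term divides it; move xz to the remainder.
  leading term x: no divisor's leading term divides it; move -x to the remainder.
  leading term y: no divisor's leading term divides it; move y to the remainder.
  remainder yz² - xy + xz - x + y ≠ 0; add g_4 = yz² - xy + xz - x + y to the basis.

S(f_1,f_3): lcm = y²z. S = x + y + z - 1.
  leading term x: no divisor's leading term divides it; move x to the remainder.
  leading term y: no divisor's leading term divides it; move y to the remainder.
  leading term z: no divisor's leading term divides it; move z to the remainder.
  leading term 1: no divisor's leading term divides it; move -1 to the remainder.
  remainder x + y + z - 1 ≠ 0; add g_5 = x + y + z - 1 to the basis.

S(f_1,g_4): lcm = y²z². S = xy² - xyz + xz² + xy - xz - y².
  leading term xy²: subtract (y²)·g_5 from xy² - xyz + xz² + xy - xz - y² → -xyz + xz² - y³ - y²z + xy - xz
  leading term xyz: subtract (-yz)·g_5 from -xyz + xz² - y³ - y²z + xy - xz → xz² - y³ + yz² + xy - xz - yz
  leading term xz²: subtract (z²)·g_5 from xz² - y³ + yz² + xy - xz - yz → -y³ - z³ + xy - xz - yz + z²
  leading term y³: no divisor's leading term divides it; move -y³ to the remainder.
  leading term z³: no divisor's leading term divides it; move -z³ to the remainder.
  leading term xy: subtract (y)·g_5 from xy - xz - yz + z² → -xz - y² + yz + z² + y
  leading term xz: subtract (-z)·g_5 from -xz - y² + yz + z² + y → -y² - yz - z² + y - z
  leading term y²: no divisor's leading term divides it; move -y² to the remainder.
  leading term yz: no divisor's leading term divides it; move -yz to the remainder.
  leading term z²: no divisor's leading term divides it; move -z² to the remainder.
  leading term y: no divisor's leading term divides it; move y to the remainder.
  leading term z: no divisor's leading term divides it; move -z to the remainder.
  remainder -y³ - z³ - y² - yz - z² + y - z ≠ 0; add g_6 = -y³ - z³ - y² - yz - z² + y - z to the basis.

S(f_1,g_6): lcm = y³z. S = -z⁴ + xyz - y²z - yz² - z³ - xy + yz - z².
  leading term z⁴: no divisor's leading term divides it; move -z⁴ to the remainder.
  leading term xyz: subtract (yz)·g_5 from xyz - y²z - yz² - z³ - xy + yz - z² → y²z + yz² - z³ - xy - yz - z²
  leading term y²z: subtract (1)·f_1 from y²z + yz² - z³ - xy - yz - z² → yz² - z³ - xy - xz - yz - z² + x
  leading term yz²: subtract (1)·g_4 from yz² - z³ - xy - xz - yz - z² + x → -z³ + xz - yz - z² - x - y
  leading term z³: no divisor's leading term divides it; move -z³ to the remainder.
  leading term xz: subtract (z)·g_5 from xz - yz - z² - x - y → yz + z² - x - y + z
  leading term yz: no divisor's leading term divides it; move yz to the remainder.
  leading term z²: no divisor's leading term divides it; move z² to the remainder.
  leading term x: subtract (-1)·g_5 from -x - y + z → -z - 1
  leading term z: no divisor's leading term divides it; move -z to the remainder.
  leading term 1: no divisor's leading term divides it; move -1 to the remainder.
  remainder -z⁴ - z³ + yz + z² - z - 1 ≠ 0; add g_7 = -z⁴ - z³ + yz + z² - z - 1 to the basis.

The other S-polynomials (S(f_2,f_3), S(f_2,g_4), S(f_3,g_4), S(f_1,g_5), S(f_2,g_5), S(f_3,g_5), S(g_4,g_5), S(f_2,g_6), S(f_3,g_6), S(g_4,g_6), S(g_5,g_6), S(f_1,g_7), S(f_2,g_7), S(f_3,g_7), S(g_4,g_7), S(g_5,g_7), S(g_6,g_7)) all reduce to 0 modulo the current basis, so we have a Gröbner basis.
Inter-reduce: drop elements whose leading term is divisible by another's, tail-reduce, and make monic.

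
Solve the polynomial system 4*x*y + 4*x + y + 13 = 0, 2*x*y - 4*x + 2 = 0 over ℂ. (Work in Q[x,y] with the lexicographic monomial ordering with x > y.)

{(1/12, -10), (-1, 3)}

Compute a lex Gröbner basis by Buchberger's algorithm.
f_1 = 4*x*y + 4*x + y + 13, LT = x*y.
f_2 = 2*x*y - 4*x + 2, LT = x*y.

S(f_1,f_2): lcm = x*y. S = 3*x + 1/4*y + 9/4.
  leading term x: no divisor's leading term divides it; move 3*x to the remainder.
  leading term y: no divisor's leading term divides it; move 1/4*y to the remainder.
  leading term 1: no divisor's leading term divides it; move 9/4 to the remainder.
  remainder 3*x + 1/4*y + 9/4 ≠ 0; add h_3 = 3*x + 1/4*y + 9/4 to the basis.

S(f_1,h_3): lcm = x*y. S = x - 1/12*y**2 - 1/2*y + 13/4.
  leading term x: subtract (1/3)·h_3 from x - 1/12*y**2 - 1/2*y + 13/4 → -1/12*y**2 - 7/12*y + 5/2
  leading term y**2: no divisor's leading term divides it; move -1/12*y**2 to the remainder.
  leading term y: no divisor's leading term divides it; move -7/12*y to the remainder.
  leading term 1: no divisor's leading term divides it; move 5/2 to the remainder.
  remainder -1/12*y**2 - 7/12*y + 5/2 ≠ 0; add h_4 = -1/12*y**2 - 7/12*y + 5/2 to the basis.

The other S-polynomials (S(f_2,h_3), S(f_1,h_4), S(f_2,h_4), S(h_3,h_4)) all reduce to 0 modulo the current basis, so we have a Gröbner basis.
Inter-reduce: drop elements whose leading term is divisible by another's, tail-reduce, and make monic.
Reduced Gröbner basis: {x + 1/12*y + 3/4, y**2 + 7*y - 30}.

A lex Gröbner basis eliminates variables successively. Here y**2 + 7*y - 30 depends only on y, with roots {-10, 3}; lifting each root through the earlier basis elements recovers the full solutions.
  y = -10: the earlier basis element becomes x - 1/12 = 0, giving x = 1/12 — point (1/12, -10).
  y = 3: the earlier basis element becomes x + 1 = 0, giving x = -1 — point (-1, 3).
Check: every point annihilates each of the original generators.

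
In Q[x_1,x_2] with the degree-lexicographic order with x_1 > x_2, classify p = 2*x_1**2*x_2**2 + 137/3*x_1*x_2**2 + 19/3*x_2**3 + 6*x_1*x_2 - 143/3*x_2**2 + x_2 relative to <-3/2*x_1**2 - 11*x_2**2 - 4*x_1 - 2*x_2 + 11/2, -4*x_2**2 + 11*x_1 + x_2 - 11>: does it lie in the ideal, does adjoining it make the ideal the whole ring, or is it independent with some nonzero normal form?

First compute the reduced Gröbner basis of I by Buchberger's algorithm.
f_1 = -3/2*x_1**2 - 11*x_2**2 - 4*x_1 - 2*x_2 + 11/2, LT = x_1**2.
f_2 = -4*x_2**2 + 11*x_1 + x_2 - 11, LT = x_2**2.

The S-polynomials (S(f_1,f_2)) all reduce to 0 modulo the current basis, so we have a Gröbner basis.
Inter-reduce: drop elements whose leading term is divisible by another's, tail-reduce, and make monic.
Reduced Gröbner basis: {x_1**2 + 137/6*x_1 + 19/6*x_2 - 143/6, x_2**2 - 11/4*x_1 - 1/4*x_2 + 11/4}.
Label its elements g_1 = x_1**2 + 137/6*x_1 + 19/6*x_2 - 143/6, g_2 = x_2**2 - 11/4*x_1 - 1/4*x_2 + 11/4.

Reduce p = 2*x_1**2*x_2**2 + 137/3*x_1*x_2**2 + 19/3*x_2**3 + 6*x_1*x_2 - 143/3*x_2**2 + x_2 modulo G:
  leading term x_1**2*x_2**2: subtract (2*x_2**2)·g_1 from 2*x_1**2*x_2**2 + 137/3*x_1*x_2**2 + 19/3*x_2**3 + 6*x_1*x_2 - 143/3*x_2**2 + x_2 → 6*x_1*x_2 + x_2
  leading term x_1*x_2: no divisor's leading term divides it; move 6*x_1*x_2 to the remainder.
  leading term x_2: no divisor's leading term divides it; move x_2 to the remainder.
  normal form = 6*x_1*x_2 + x_2.
The normal form is nonzero, so p ∉ I. Since p minus its normal form lies in I, I + (p) = I + (r) where r = 6*x_1*x_2 + x_2; decide whether this ideal is the whole ring.
Run Buchberger on G together with r (pairs among the g_i already reduce to 0 since G is a Gröbner basis):
g_1 = x_1**2 + 137/6*x_1 + 19/6*x_2 - 143/6, LT = x_1**2.
g_2 = x_2**2 - 11/4*x_1 - 1/4*x_2 + 11/4, LT = x_2**2.
r = 6*x_1*x_2 + x_2, LT = x_1*x_2.

S(g_1,r): lcm = x_1**2*x_2. S = 68/3*x_1*x_2 + 19/6*x_2**2 - 143/6*x_2.
  leading term x_1*x_2: subtract (34/9)·r from 68/3*x_1*x_2 + 19/6*x_2**2 - 143/6*x_2 → 19/6*x_2**2 - 497/18*x_2
  leading term x_2**2: subtract (19/6)·g_2 from 19/6*x_2**2 - 497/18*x_2 → 209/24*x_1 - 1931/72*x_2 - 209/24
  leading term x_1: no divisor's leading term divides it; move 209/24*x_1 to the remainder.
  leading term x_2: no divisor's leading term divides it; move -1931/72*x_2 to the remainder.
  leading term 1: no divisor's leading term divides it; move -209/24 to the remainder.
  remainder 209/24*x_1 - 1931/72*x_2 - 209/24 ≠ 0; add m_4 = 209/24*x_1 - 1931/72*x_2 - 209/24 to the basis.

S(g_2,r): lcm = x_1*x_2**2. S = -11/4*x_1**2 - 1/4*x_1*x_2 - 1/6*x_2**2 + 11/4*x_1.
  leading term x_1**2: subtract (-11/4)·g_1 from -11/4*x_1**2 - 1/4*x_1*x_2 - 1/6*x_2**2 + 11/4*x_1 → -1/4*x_1*x_2 - 1/6*x_2**2 + 1573/24*x_1 + 209/24*x_2 - 1573/24
  leading term x_1*x_2: subtract (-1/24)·r from -1/4*x_1*x_2 - 1/6*x_2**2 + 1573/24*x_1 + 209/24*x_2 - 1573/24 → -1/6*x_2**2 + 1573/24*x_1 + 35/4*x_2 - 1573/24
  leading term x_2**2: subtract (-1/6)·g_2 from -1/6*x_2**2 + 1573/24*x_1 + 35/4*x_2 - 1573/24 → 781/12*x_1 + 209/24*x_2 - 781/12
  leading term x_1: subtract (142/19)·m_4 from 781/12*x_1 + 209/24*x_2 - 781/12 → 286115/1368*x_2
  leading term x_2: no divisor's leading term divides it; move 286115/1368*x_2 to the remainder.
  remainder 286115/1368*x_2 ≠ 0; add m_5 = 286115/1368*x_2 to the basis.

The other S-polynomials (S(g_1,g_2), S(g_1,m_4), S(g_2,m_4), S(r,m_4), S(g_1,m_5), S(g_2,m_5), S(r,m_5), S(m_4,m_5)) all reduce to 0 modulo the current basis, so we have a Gröbner basis.
Inter-reduce: drop elements whose leading term is divisible by another's, tail-reduce, and make monic.
Reduced Gröbner basis: {x_1 - 1, x_2}.
The reduced Gröbner basis of I + (p) is {x_1 - 1, x_2} ≠ {1}, a proper ideal, so the enlarged system stays consistent: p is independent of I, with normal form 6*x_1*x_2 + x_2.

2*x_1**2*x_2**2 + 137/3*x_1*x_2**2 + 19/3*x_2**3 + 6*x_1*x_2 - 143/3*x_2**2 + x_2 is independent of I; its normal form modulo I is 6*x_1*x_2 + x_2.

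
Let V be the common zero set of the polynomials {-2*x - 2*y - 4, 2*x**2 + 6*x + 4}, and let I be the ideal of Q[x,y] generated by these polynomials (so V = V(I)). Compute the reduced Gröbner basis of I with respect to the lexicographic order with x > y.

G = {x + y + 2, y**2 + y}

f_1 = -2*x - 2*y - 4, LT = x.
f_2 = 2*x**2 + 6*x + 4, LT = x**2.

S(f_1,f_2): lcm = x**2. S = x*y - x - 2.
  leading term x*y: subtract (-1/2*y)·f_1 from x*y - x - 2 → -x - y**2 - 2*y - 2
  leading term x: subtract (1/2)·f_1 from -x - y**2 - 2*y - 2 → -y**2 - y
  leading term y**2: no divisor's leading term divides it; move -y**2 to the remainder.
  leading term y: no divisor's leading term divides it; move -y to the remainder.
  remainder -y**2 - y ≠ 0; add g_3 = -y**2 - y to the basis.

The other S-polynomials (S(f_1,g_3), S(f_2,g_3)) all reduce to 0 modulo the current basis, so we have a Gröbner basis.
Inter-reduce: drop elements whose leading term is divisible by another's, tail-reduce, and make monic.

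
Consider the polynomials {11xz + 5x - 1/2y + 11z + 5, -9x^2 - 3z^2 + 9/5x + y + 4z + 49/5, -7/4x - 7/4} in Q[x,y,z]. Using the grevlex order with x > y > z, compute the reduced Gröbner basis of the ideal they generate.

f_1 = 11xz + 5x - 1/2y + 11z + 5, LT = xz.
f_2 = -9x^2 - 3z^2 + 9/5x + y + 4z + 49/5, LT = x^2.
f_3 = -7/4x - 7/4, LT = x.

S(f_1,f_2): lcm = x^2z. S = -1/3z^3 + 5/11x^2 - 1/22xy + 6/5xz + 1/9yz + 4/9z^2 + 5/11x + 49/45z.
  reduce S modulo (f_1, f_2, f_3):
  remainder -1/3z^3 + 1/9yz + 29/99z^2 + 149/990y + 1/11z - 5/99 ≠ 0; add g_4 = -1/3z^3 + 1/9yz + 29/99z^2 + 149/990y + 1/11z - 5/99 to the basis.

S(f_1,f_3): lcm = xz. S = 5/11x - 1/22y + 5/11.
  reduce S modulo (f_1, f_2, f_3, g_4):
  remainder -1/22y ≠ 0; add g_5 = -1/22y to the basis.

S(f_2,f_3): lcm = x^2. S = 1/3z^2 - 6/5x - 1/9y - 4/9z - 49/45.
  reduce S modulo (f_1, f_2, f_3, g_4, g_5):
  remainder 1/3z^2 - 4/9z + 1/9 ≠ 0; add g_6 = 1/3z^2 - 4/9z + 1/9 to the basis.

The other S-polynomials (S(f_1,g_4), S(f_2,g_4), S(f_3,g_4), S(f_1,g_5), S(f_2,g_5), S(f_3,g_5), S(g_4,g_5), S(f_1,g_6), S(f_2,g_6), S(f_3,g_6), S(g_4,g_6), S(g_5,g_6)) all reduce to 0 modulo the current basis, so we have a Gröbner basis.
Inter-reduce: drop elements whose leading term is divisible by another's, tail-reduce, and make monic.

G = {z^2 - 4/3z + 1/3, x + 1, y}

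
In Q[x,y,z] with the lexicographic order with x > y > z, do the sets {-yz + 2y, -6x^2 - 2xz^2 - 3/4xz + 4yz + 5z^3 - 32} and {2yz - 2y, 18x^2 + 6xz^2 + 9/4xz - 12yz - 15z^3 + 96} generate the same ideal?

Two ideals are equal iff their reduced Gröbner bases coincide (the reduced basis is unique for a fixed ordering).
Buchberger on the first generating set:
f_1 = -yz + 2y, LT = yz.
f_2 = -6x^2 - 2xz^2 - 3/4xz + 4yz + 5z^3 - 32, LT = x^2.

The S-polynomials (S(f_1,f_2)) all reduce to 0 modulo the current basis, so we have a Gröbner basis.
Inter-reduce: drop elements whose leading term is divisible by another's, tail-reduce, and make monic.
Reduced Gröbner basis: {x^2 + 1/3xz^2 + 1/8xz - 4/3y - 5/6z^3 + 16/3, yz - 2y}.

Buchberger on the second generating set:
h_1 = 2yz - 2y, LT = yz.
h_2 = 18x^2 + 6xz^2 + 9/4xz - 12yz - 15z^3 + 96, LT = x^2.

The S-polynomials (S(h_1,h_2)) all reduce to 0 modulo the current basis, so we have a Gröbner basis.
Inter-reduce: drop elements whose leading term is divisible by another's, tail-reduce, and make monic.
Reduced Gröbner basis: {x^2 + 1/3xz^2 + 1/8xz - 2/3y - 5/6z^3 + 16/3, yz - y}.

The bases are distinct; the ideals are different.

No, the ideals differ.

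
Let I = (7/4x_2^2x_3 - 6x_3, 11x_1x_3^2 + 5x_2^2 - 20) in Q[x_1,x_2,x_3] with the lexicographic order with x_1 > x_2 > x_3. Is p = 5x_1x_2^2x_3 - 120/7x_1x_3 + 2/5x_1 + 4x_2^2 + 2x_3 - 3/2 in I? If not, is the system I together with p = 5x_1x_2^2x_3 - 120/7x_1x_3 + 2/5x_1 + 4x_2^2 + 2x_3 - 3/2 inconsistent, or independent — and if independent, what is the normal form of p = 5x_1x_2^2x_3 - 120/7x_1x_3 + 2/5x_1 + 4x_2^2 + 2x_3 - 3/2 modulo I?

First compute the reduced Gröbner basis of I by Buchberger's algorithm.
f_1 = 7/4x_2^2x_3 - 6x_3, LT = x_2^2x_3.
f_2 = 11x_1x_3^2 + 5x_2^2 - 20, LT = x_1x_3^2.

S(f_1,f_2): lcm = x_1x_2^2x_3^2. S = -24/7x_1x_3^2 - 5/11x_2^4 + 20/11x_2^2.
  reduce S modulo (f_1, f_2):
  remainder -5/11x_2^4 + 260/77x_2^2 - 480/77 ≠ 0; add h_3 = -5/11x_2^4 + 260/77x_2^2 - 480/77 to the basis.

The other S-polynomials (S(f_1,h_3), S(f_2,h_3)) all reduce to 0 modulo the current basis, so we have a Gröbner basis.
Inter-reduce: drop elements whose leading term is divisible by another's, tail-reduce, and make monic.
Reduced Gröbner basis: {x_1x_3^2 + 5/11x_2^2 - 20/11, x_2^4 - 52/7x_2^2 + 96/7, x_2^2x_3 - 24/7x_3}.
Label its elements g_1 = x_1x_3^2 + 5/11x_2^2 - 20/11, g_2 = x_2^4 - 52/7x_2^2 + 96/7, g_3 = x_2^2x_3 - 24/7x_3.

Reduce p = 5x_1x_2^2x_3 - 120/7x_1x_3 + 2/5x_1 + 4x_2^2 + 2x_3 - 3/2 modulo G:
  leading term x_1x_2^2x_3: subtract (5x_1)·g_3 from 5x_1x_2^2x_3 - 120/7x_1x_3 + 2/5x_1 + 4x_2^2 + 2x_3 - 3/2 → 2/5x_1 + 4x_2^2 + 2x_3 - 3/2
  leading term x_1: no divisor's leading term divides it; move 2/5x_1 to the remainder.
  leading term x_2^2: no divisor's leading term divides it; move 4x_2^2 to the remainder.
  leading term x_3: no divisor's leading term divides it; move 2x_3 to the remainder.
  leading term 1: no divisor's leading term divides it; move -3/2 to the remainder.
  normal form = 2/5x_1 + 4x_2^2 + 2x_3 - 3/2.
The normal form is nonzero, so p ∉ I. Since p minus its normal form lies in I, I + (p) = I + (r) where r = 2/5x_1 + 4x_2^2 + 2x_3 - 3/2; decide whether this ideal is the whole ring.
Run Buchberger on G together with r (pairs among the g_i already reduce to 0 since G is a Gröbner basis):
g_1 = x_1x_3^2 + 5/11x_2^2 - 20/11, LT = x_1x_3^2.
g_2 = x_2^4 - 52/7x_2^2 + 96/7, LT = x_2^4.
g_3 = x_2^2x_3 - 24/7x_3, LT = x_2^2x_3.
r = 2/5x_1 + 4x_2^2 + 2x_3 - 3/2, LT = x_1.

S(g_1,r): lcm = x_1x_3^2. S = -10x_2^2x_3^2 + 5/11x_2^2 - 5x_3^3 + 15/4x_3^2 - 20/11.
  reduce S modulo (g_1, g_2, g_3, r):
  remainder 5/11x_2^2 - 5x_3^3 - 855/28x_3^2 - 20/11 ≠ 0; add m_5 = 5/11x_2^2 - 5x_3^3 - 855/28x_3^2 - 20/11 to the basis.

S(g_3,m_5): lcm = x_2^2x_3. S = 11x_3^4 + 1881/28x_3^3 + 4/7x_3.
  reduce S modulo (g_1, g_2, g_3, r, m_5):
  remainder 11x_3^4 + 1881/28x_3^3 + 4/7x_3 ≠ 0; add m_6 = 11x_3^4 + 1881/28x_3^3 + 4/7x_3 to the basis.

The other S-polynomials (S(g_1,g_2), S(g_1,g_3), S(g_2,g_3), S(g_2,r), S(g_3,r), S(g_1,m_5), S(g_2,m_5), S(r,m_5), S(g_1,m_6), S(g_2,m_6), S(g_3,m_6), S(r,m_6), S(m_5,m_6)) all reduce to 0 modulo the current basis, so we have a Gröbner basis.
Inter-reduce: drop elements whose leading term is divisible by another's, tail-reduce, and make monic.
Reduced Gröbner basis: {x_1 + 110x_3^3 + 9405/14x_3^2 + 5x_3 + 145/4, x_2^2 - 11x_3^3 - 1881/28x_3^2 - 4, x_3^4 + 171/28x_3^3 + 4/77x_3}.
The reduced Gröbner basis of I + (p) is {x_1 + 110x_3^3 + 9405/14x_3^2 + 5x_3 + 145/4, x_2^2 - 11x_3^3 - 1881/28x_3^2 - 4, x_3^4 + 171/28x_3^3 + 4/77x_3} ≠ {1}, a proper ideal, so the enlarged system stays consistent: p is independent of I, with normal form 2/5x_1 + 4x_2^2 + 2x_3 - 3/2.

5x_1x_2^2x_3 - 120/7x_1x_3 + 2/5x_1 + 4x_2^2 + 2x_3 - 3/2 is independent of I; its normal form modulo I is 2/5x_1 + 4x_2^2 + 2x_3 - 3/2.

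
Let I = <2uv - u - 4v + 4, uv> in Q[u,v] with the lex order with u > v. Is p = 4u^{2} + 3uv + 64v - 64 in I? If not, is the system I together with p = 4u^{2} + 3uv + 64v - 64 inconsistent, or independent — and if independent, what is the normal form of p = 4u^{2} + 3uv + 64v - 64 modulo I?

First compute the reduced Gröbner basis of I by Buchberger's algorithm.
f_1 = 2uv - u - 4v + 4, LT = uv.
f_2 = uv, LT = uv.

S(f_1,f_2): lcm = uv. S = -\tfrac{1}{2}u - 2v + 2.
  leading term u: no divisor's leading term divides it; move -\tfrac{1}{2}u to the remainder.
  leading term v: no divisor's leading term divides it; move -2v to the remainder.
  leading term 1: no divisor's leading term divides it; move 2 to the remainder.
  remainder -\tfrac{1}{2}u - 2v + 2 ≠ 0; add h_3 = -\tfrac{1}{2}u - 2v + 2 to the basis.

S(f_1,h_3): lcm = uv. S = -\tfrac{1}{2}u - 4v^{2} + 2v + 2.
  leading term u: subtract (1)·h_3 from -\tfrac{1}{2}u - 4v^{2} + 2v + 2 → -4v^{2} + 4v
  leading term v^{2}: no divisor's leading term divides it; move -4v^{2} to the remainder.
  leading term v: no divisor's leading term divides it; move 4v to the remainder.
  remainder -4v^{2} + 4v ≠ 0; add h_4 = -4v^{2} + 4v to the basis.

The other S-polynomials (S(f_2,h_3), S(f_1,h_4), S(f_2,h_4), S(h_3,h_4)) all reduce to 0 modulo the current basis, so we have a Gröbner basis.
Inter-reduce: drop elements whose leading term is divisible by another's, tail-reduce, and make monic.
Reduced Gröbner basis: {u + 4v - 4, v^{2} - v}.
Label its elements g_1 = u + 4v - 4, g_2 = v^{2} - v.

Reduce p = 4u^{2} + 3uv + 64v - 64 modulo G:
  leading term u^{2}: subtract (4u)·g_1 from 4u^{2} + 3uv + 64v - 64 → -13uv + 16u + 64v - 64
  leading term uv: subtract (-13v)·g_1 from -13uv + 16u + 64v - 64 → 16u + 52v^{2} + 12v - 64
  leading term u: subtract (16)·g_1 from 16u + 52v^{2} + 12v - 64 → 52v^{2} - 52v
  leading term v^{2}: subtract (52)·g_2 from 52v^{2} - 52v → 0
  normal form = 0.
Since the normal form is 0, p ∈ I.

Ideal membership is decidable via reduction modulo a Gröbner basis.

4u^{2} + 3uv + 64v - 64 lies in I (it reduces to 0).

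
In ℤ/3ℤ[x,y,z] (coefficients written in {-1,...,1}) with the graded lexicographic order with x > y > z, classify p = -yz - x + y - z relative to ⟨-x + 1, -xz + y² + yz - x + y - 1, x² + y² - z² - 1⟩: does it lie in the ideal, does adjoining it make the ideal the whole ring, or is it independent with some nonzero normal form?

Adjoining -yz - x + y - z makes the ideal the whole ring: the system is inconsistent.

First compute the reduced Gröbner basis of I by Buchberger's algorithm.
f_1 = -x + 1, LT = x.
f_2 = -xz + y² + yz - x + y - 1, LT = xz.
f_3 = x² + y² - z² - 1, LT = x².

S(f_1,f_2): lcm = xz. S = y² + yz - x + y - z - 1.
  reduce S modulo (f_1, f_2, f_3):
  remainder y² + yz + y - z + 1 ≠ 0; add h_4 = y² + yz + y - z + 1 to the basis.

S(f_1,f_3): lcm = x². S = -y² + z² - x + 1.
  reduce S modulo (f_1, f_2, f_3, h_4):
  remainder yz + z² + y - z + 1 ≠ 0; add h_5 = yz + z² + y - z + 1 to the basis.

S(h_4,h_5): lcm = y²z. S = -y² - yz - z² - y + z.
  reduce S modulo (f_1, f_2, f_3, h_4, h_5):
  remainder -z² + 1 ≠ 0; add h_6 = -z² + 1 to the basis.

The other S-polynomials (S(f_2,f_3), S(f_1,h_4), S(f_2,h_4), S(f_3,h_4), S(f_1,h_5), S(f_2,h_5), S(f_3,h_5), S(f_1,h_6), S(f_2,h_6), S(f_3,h_6), S(h_4,h_6), S(h_5,h_6)) all reduce to 0 modulo the current basis, so we have a Gröbner basis.
Inter-reduce: drop elements whose leading term is divisible by another's, tail-reduce, and make monic.
Reduced Gröbner basis: {y² - 1, yz + y - z - 1, z² - 1, x - 1}.
Label its elements g_1 = y² - 1, g_2 = yz + y - z - 1, g_3 = z² - 1, g_4 = x - 1.

Reduce p = -yz - x + y - z modulo G:
  leading term yz: subtract (-1)·g_2 from -yz - x + y - z → -x - y + z - 1
  leading term x: subtract (-1)·g_4 from -x - y + z - 1 → -y + z + 1
  leading term y: no divisor's leading term divides it; move -y to the remainder.
  leading term z: no divisor's leading term divides it; move z to the remainder.
  leading term 1: no divisor's leading term divides it; move 1 to the remainder.
  normal form = -y + z + 1.
The normal form is nonzero, so p ∉ I. Since p minus its normal form lies in I, I + (p) = I + (r) where r = -y + z + 1; decide whether this ideal is the whole ring.
Run Buchberger on G together with r (pairs among the g_i already reduce to 0 since G is a Gröbner basis):
g_1 = y² - 1, LT = y².
g_2 = yz + y - z - 1, LT = yz.
g_3 = z² - 1, LT = z².
g_4 = x - 1, LT = x.
r = -y + z + 1, LT = y.

S(g_1,r): lcm = y². S = yz + y - 1.
  reduce S modulo (g_1, g_2, g_3, g_4, r):
  remainder z ≠ 0; add m_6 = z to the basis.

S(g_2,r): lcm = yz. S = z² + y - 1.
  reduce S modulo (g_1, g_2, g_3, g_4, r, m_6):
  remainder 1 ≠ 0; add m_7 = 1 to the basis.

The other S-polynomials (S(g_1,g_2), S(g_1,g_3), S(g_1,g_4), S(g_2,g_3), S(g_2,g_4), S(g_3,g_4), S(g_3,r), S(g_4,r), S(g_1,m_6), S(g_2,m_6), S(g_3,m_6), S(g_4,m_6), S(r,m_6), S(g_1,m_7), S(g_2,m_7), S(g_3,m_7), S(g_4,m_7), S(r,m_7), S(m_6,m_7)) all reduce to 0 modulo the current basis, so we have a Gröbner basis.
Inter-reduce: drop elements whose leading term is divisible by another's, tail-reduce, and make monic.
Reduced Gröbner basis: {1}.
The reduced Gröbner basis of I + (p) is {1}: the ideal is the whole ring, so the enlarged system has no common solution — adjoining p is inconsistent.

Ideal membership is decidable via reduction modulo a Gröbner basis.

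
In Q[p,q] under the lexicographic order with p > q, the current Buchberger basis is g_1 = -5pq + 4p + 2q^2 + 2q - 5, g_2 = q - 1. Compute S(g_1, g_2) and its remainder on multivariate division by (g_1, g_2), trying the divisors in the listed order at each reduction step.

lcm(LM(g_1), LM(g_2)) = pq.
S = (lcm/LT(g_1))·g_1 − (lcm/LT(g_2))·g_2 = 1/5p - 2/5q^2 - 2/5q + 1.
Reduce S modulo (g_1, g_2) in that order:
  leading term p: no divisor's leading term divides it; move 1/5p to the remainder.
  leading term q^2: subtract (-2/5q)·g_2 from -2/5q^2 - 2/5q + 1 → -4/5q + 1
  leading term q: subtract (-4/5)·g_2 from -4/5q + 1 → 1/5
  leading term 1: no divisor's leading term divides it; move 1/5 to the remainder.
The remainder 1/5p + 1/5 is nonzero, so it would be added as the next basis element.

S(g_1, g_2) = 1/5p - 2/5q^2 - 2/5q + 1; remainder on division = 1/5p + 1/5.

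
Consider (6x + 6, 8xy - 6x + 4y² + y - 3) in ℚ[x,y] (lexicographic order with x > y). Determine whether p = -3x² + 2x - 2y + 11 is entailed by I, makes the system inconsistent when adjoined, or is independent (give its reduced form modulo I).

First compute the reduced Gröbner basis of I by Buchberger's algorithm.
f_1 = 6x + 6, LT = x.
f_2 = 8xy - 6x + 4y² + y - 3, LT = xy.

S(f_1,f_2): lcm = xy. S = ¾x - ½y² + ⅞y + ⅜.
  reduce S modulo (f_1, f_2):
  remainder -½y² + ⅞y - ⅜ ≠ 0; add h_3 = -½y² + ⅞y - ⅜ to the basis.

The other S-polynomials (S(f_1,h_3), S(f_2,h_3)) all reduce to 0 modulo the current basis, so we have a Gröbner basis.
Inter-reduce: drop elements whose leading term is divisible by another's, tail-reduce, and make monic.
Reduced Gröbner basis: {x + 1, y² - 7/4y + ¾}.
Label its elements g_1 = x + 1, g_2 = y² - 7/4y + ¾.

Reduce p = -3x² + 2x - 2y + 11 modulo G:
  leading term x²: subtract (-3x)·g_1 from -3x² + 2x - 2y + 11 → 5x - 2y + 11
  leading term x: subtract (5)·g_1 from 5x - 2y + 11 → -2y + 6
  leading term y: no divisor's leading term divides it; move -2y to the remainder.
  leading term 1: no divisor's leading term divides it; move 6 to the remainder.
  normal form = -2y + 6.
The normal form is nonzero, so p ∉ I. Since p minus its normal form lies in I, I + (p) = I + (r) where r = -2y + 6; decide whether this ideal is the whole ring.
Run Buchberger on G together with r (pairs among the g_i already reduce to 0 since G is a Gröbner basis):
g_1 = x + 1, LT = x.
g_2 = y² - 7/4y + ¾, LT = y².
r = -2y + 6, LT = y.

S(g_2,r): lcm = y². S = 5/4y + ¾.
  reduce S modulo (g_1, g_2, r):
  remainder 9/2 ≠ 0; add m_4 = 9/2 to the basis.

The other S-polynomials (S(g_1,g_2), S(g_1,r), S(g_1,m_4), S(g_2,m_4), S(r,m_4)) all reduce to 0 modulo the current basis, so we have a Gröbner basis.
Inter-reduce: drop elements whose leading term is divisible by another's, tail-reduce, and make monic.
Reduced Gröbner basis: {1}.
The reduced Gröbner basis of I + (p) is {1}: the ideal is the whole ring, so the enlarged system has no common solution — adjoining p is inconsistent.

Adjoining -3x² + 2x - 2y + 11 makes the ideal the whole ring: the system is inconsistent.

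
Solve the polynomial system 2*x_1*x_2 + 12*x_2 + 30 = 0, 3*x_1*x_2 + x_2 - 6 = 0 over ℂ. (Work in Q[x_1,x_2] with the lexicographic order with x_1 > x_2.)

Compute a lex Gröbner basis by Buchberger's algorithm.
f_1 = 2*x_1*x_2 + 12*x_2 + 30, LT = x_1*x_2.
f_2 = 3*x_1*x_2 + x_2 - 6, LT = x_1*x_2.

S(f_1,f_2): lcm = x_1*x_2. S = 17/3*x_2 + 17.
  leading term x_2: no divisor's leading term divides it; move 17/3*x_2 to the remainder.
  leading term 1: no divisor's leading term divides it; move 17 to the remainder.
  remainder 17/3*x_2 + 17 ≠ 0; add h_3 = 17/3*x_2 + 17 to the basis.

S(f_1,h_3): lcm = x_1*x_2. S = -3*x_1 + 6*x_2 + 15.
  leading term x_1: no divisor's leading term divides it; move -3*x_1 to the remainder.
  leading term x_2: subtract (18/17)·h_3 from 6*x_2 + 15 → -3
  leading term 1: no divisor's leading term divides it; move -3 to the remainder.
  remainder -3*x_1 - 3 ≠ 0; add h_4 = -3*x_1 - 3 to the basis.

The other S-polynomials (S(f_2,h_3), S(f_1,h_4), S(f_2,h_4), S(h_3,h_4)) all reduce to 0 modulo the current basis, so we have a Gröbner basis.
Inter-reduce: drop elements whose leading term is divisible by another's, tail-reduce, and make monic.
Reduced Gröbner basis: {x_1 + 1, x_2 + 3}.

A lex Gröbner basis eliminates variables successively. Here x_2 + 3 depends only on x_2, with roots {-3}; lifting each root through the earlier basis elements recovers the full solutions.
  x_2 = -3: the earlier basis element becomes x_1 + 1 = 0, giving x_1 = -1 — point (-1, -3).

{(-1, -3)}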